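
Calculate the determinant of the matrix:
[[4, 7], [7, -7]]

For a 2×2 matrix [[a, b], [c, d]], det = ad - bc
det = (4)(-7) - (7)(7) = -28 - 49 = -77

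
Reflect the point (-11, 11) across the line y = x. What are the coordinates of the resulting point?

Reflection across line y = x: (-11, 11) → (11, -11)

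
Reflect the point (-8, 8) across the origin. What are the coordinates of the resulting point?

Reflection across origin: (-8, 8) → (8, -8)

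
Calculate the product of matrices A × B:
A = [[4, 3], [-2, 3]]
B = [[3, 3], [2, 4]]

Matrix multiplication:
C[0][0] = 4×3 + 3×2 = 18
C[0][1] = 4×3 + 3×4 = 24
C[1][0] = -2×3 + 3×2 = 0
C[1][1] = -2×3 + 3×4 = 6
Result: [[18, 24], [0, 6]]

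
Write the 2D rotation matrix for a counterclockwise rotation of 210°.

Rotation matrix formula: [[cos θ, -sin θ], [sin θ, cos θ]]
For θ = 210°:
cos(210°) = -√3/2
sin(210°) = -1/2
Result: [[-√3/2, 1/2], [-1/2, -√3/2]]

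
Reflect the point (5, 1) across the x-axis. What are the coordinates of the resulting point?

Reflection across x-axis: (5, 1) → (5, -1)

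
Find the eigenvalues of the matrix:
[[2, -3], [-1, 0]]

Characteristic equation: det(A - λI) = 0
λ² - (trace)λ + (det) = 0
trace = 2 + 0 = 2, det = (2)(0) - (-3)(-1) = -3
λ² - (2)λ + (-3) = 0
λ = (2 ± √((2)² - 4·(-3))) / 2 = (2 ± √16) / 2
Solving: λ = -1, 3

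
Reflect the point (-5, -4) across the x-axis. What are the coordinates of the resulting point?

Reflection across x-axis: (-5, -4) → (-5, 4)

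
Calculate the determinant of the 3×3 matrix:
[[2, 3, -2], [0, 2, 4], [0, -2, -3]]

Expansion along first row:
det = 2·det([[2,4],[-2,-3]]) - 3·det([[0,4],[0,-3]]) + -2·det([[0,2],[0,-2]])
    = 2·(2·-3 - 4·-2) - 3·(0·-3 - 4·0) + -2·(0·-2 - 2·0)
    = 2·2 - 3·0 + -2·0
    = 4 + 0 + 0 = 4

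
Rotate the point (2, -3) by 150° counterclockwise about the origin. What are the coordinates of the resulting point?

Rotation matrix for 150°: [[cos 150°, -sin 150°], [sin 150°, cos 150°]] ≈ [[-0.866025, -0.500000], [0.500000, -0.866025]]
[[-0.866025, -0.500000], [0.500000, -0.866025]] × [2, -3]ᵀ ≈ [-0.2321, 3.5981]ᵀ
Result: (-0.2321, 3.5981)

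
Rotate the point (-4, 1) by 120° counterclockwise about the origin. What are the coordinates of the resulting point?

Rotation matrix for 120°: [[cos 120°, -sin 120°], [sin 120°, cos 120°]] ≈ [[-0.500000, -0.866025], [0.866025, -0.500000]]
[[-0.500000, -0.866025], [0.866025, -0.500000]] × [-4, 1]ᵀ ≈ [1.1340, -3.9641]ᵀ
Result: (1.1340, -3.9641)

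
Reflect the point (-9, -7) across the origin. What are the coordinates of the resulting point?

Reflection across origin: (-9, -7) → (9, 7)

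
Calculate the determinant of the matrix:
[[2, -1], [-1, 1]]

For a 2×2 matrix [[a, b], [c, d]], det = ad - bc
det = (2)(1) - (-1)(-1) = 2 - 1 = 1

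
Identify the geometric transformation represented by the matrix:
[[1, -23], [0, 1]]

This matrix represents: horizontal shear with factor -23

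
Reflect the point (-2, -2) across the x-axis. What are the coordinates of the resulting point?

Reflection across x-axis: (-2, -2) → (-2, 2)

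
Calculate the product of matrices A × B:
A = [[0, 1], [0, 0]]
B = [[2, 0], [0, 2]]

Matrix multiplication:
C[0][0] = 0×2 + 1×0 = 0
C[0][1] = 0×0 + 1×2 = 2
C[1][0] = 0×2 + 0×0 = 0
C[1][1] = 0×0 + 0×2 = 0
Result: [[0, 2], [0, 0]]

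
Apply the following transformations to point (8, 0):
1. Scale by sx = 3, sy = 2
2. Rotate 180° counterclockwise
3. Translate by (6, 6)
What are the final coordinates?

Step 1: Scale → (24, 0)
Step 2: Rotate 180° → (-24, 0)
Step 3: Translate → (-18, 6)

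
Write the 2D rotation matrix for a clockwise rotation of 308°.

Rotation matrix formula: [[cos θ, -sin θ], [sin θ, cos θ]]
A clockwise rotation by 308° is equivalent to a counterclockwise rotation by -308°.
For θ = -308°:
cos(-308°) = 0.6157
sin(-308°) = 0.7880
Result: [[0.6157, -0.7880], [0.7880, 0.6157]]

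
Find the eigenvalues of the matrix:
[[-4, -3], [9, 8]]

Characteristic equation: det(A - λI) = 0
λ² - (trace)λ + (det) = 0
trace = -4 + 8 = 4, det = (-4)(8) - (-3)(9) = -5
λ² - (4)λ + (-5) = 0
λ = (4 ± √((4)² - 4·(-5))) / 2 = (4 ± √36) / 2
Solving: λ = -1, 5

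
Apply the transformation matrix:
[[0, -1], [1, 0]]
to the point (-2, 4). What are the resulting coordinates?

Matrix multiplication:
[[0, -1], [1, 0]] × [-2, 4]ᵀ
= [(0)(-2) + (-1)(4), (1)(-2) + (0)(4)]ᵀ
= [-4, -2]ᵀ
Result: (-4, -2)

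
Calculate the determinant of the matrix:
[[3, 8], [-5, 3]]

For a 2×2 matrix [[a, b], [c, d]], det = ad - bc
det = (3)(3) - (8)(-5) = 9 - -40 = 49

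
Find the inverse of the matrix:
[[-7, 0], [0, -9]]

For [[a,b],[c,d]], inverse = (1/det)·[[d,-b],[-c,a]]
det = (-7)(-9) - (0)(0) = 63 - 0 = 63
Inverse = (1/63)·[[-9, 0], [0, -7]]
= [[-1/7, 0], [0, -1/9]]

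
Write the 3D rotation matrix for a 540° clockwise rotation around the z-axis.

Rotation matrix for clockwise 540° around z-axis:
A clockwise rotation by 540° is a counterclockwise rotation by -540°.
cos(-540°) = -1, sin(-540°) = 0
Result: [[-1, 0, 0], [0, -1, 0], [0, 0, 1]]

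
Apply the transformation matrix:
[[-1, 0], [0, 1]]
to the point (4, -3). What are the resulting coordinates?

Matrix multiplication:
[[-1, 0], [0, 1]] × [4, -3]ᵀ
= [(-1)(4) + (0)(-3), (0)(4) + (1)(-3)]ᵀ
= [-4, -3]ᵀ
Result: (-4, -3)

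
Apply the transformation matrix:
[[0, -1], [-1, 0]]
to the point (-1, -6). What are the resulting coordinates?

Matrix multiplication:
[[0, -1], [-1, 0]] × [-1, -6]ᵀ
= [(0)(-1) + (-1)(-6), (-1)(-1) + (0)(-6)]ᵀ
= [6, 1]ᵀ
Result: (6, 1)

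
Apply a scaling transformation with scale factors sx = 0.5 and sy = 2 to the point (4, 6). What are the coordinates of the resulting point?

Scaling matrix:
[[0.50, 0], [0, 2]]
Result: (4 × 0.5, 6 × 2) = (2, 12)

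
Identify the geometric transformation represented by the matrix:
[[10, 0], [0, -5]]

This matrix represents: non-uniform scaling by sx = 10, sy = -5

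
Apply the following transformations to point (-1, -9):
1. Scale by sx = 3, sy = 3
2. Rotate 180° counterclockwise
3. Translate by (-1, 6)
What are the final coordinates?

Step 1: Scale → (-3, -27)
Step 2: Rotate 180° → (3, 27)
Step 3: Translate → (2, 33)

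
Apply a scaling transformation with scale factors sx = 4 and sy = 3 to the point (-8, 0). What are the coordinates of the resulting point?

Scaling matrix:
[[4, 0], [0, 3]]
Result: (-8 × 4, 0 × 3) = (-32, 0)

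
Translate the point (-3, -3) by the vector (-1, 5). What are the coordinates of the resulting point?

Translation by (-1, 5) (homogeneous matrix [[1, 0, -1], [0, 1, 5], [0, 0, 1]]):
x' = -3 + -1 = -4
y' = -3 + 5 = 2
Result: (-4, 2)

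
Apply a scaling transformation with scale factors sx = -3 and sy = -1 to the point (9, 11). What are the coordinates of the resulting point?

Scaling matrix:
[[-3, 0], [0, -1]]
Result: (9 × -3, 11 × -1) = (-27, -11)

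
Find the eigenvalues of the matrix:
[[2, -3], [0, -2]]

Characteristic equation: det(A - λI) = 0
λ² - (trace)λ + (det) = 0
trace = 2 + -2 = 0, det = (2)(-2) - (-3)(0) = -4
λ² - (0)λ + (-4) = 0
λ = (0 ± √((0)² - 4·(-4))) / 2 = (0 ± √16) / 2
Solving: λ = -2, 2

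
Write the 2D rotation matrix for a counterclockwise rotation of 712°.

Rotation matrix formula: [[cos θ, -sin θ], [sin θ, cos θ]]
For θ = 712°:
cos(712°) = 0.9903
sin(712°) = -0.1392
Result: [[0.9903, 0.1392], [-0.1392, 0.9903]]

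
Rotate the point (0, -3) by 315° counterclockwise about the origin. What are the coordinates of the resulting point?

Rotation matrix for 315°: [[cos 315°, -sin 315°], [sin 315°, cos 315°]] ≈ [[0.707107, 0.707107], [-0.707107, 0.707107]]
[[0.707107, 0.707107], [-0.707107, 0.707107]] × [0, -3]ᵀ ≈ [-2.1213, -2.1213]ᵀ
Result: (-2.1213, -2.1213)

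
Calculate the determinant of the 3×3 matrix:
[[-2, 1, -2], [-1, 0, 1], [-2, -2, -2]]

Expansion along first row:
det = -2·det([[0,1],[-2,-2]]) - 1·det([[-1,1],[-2,-2]]) + -2·det([[-1,0],[-2,-2]])
    = -2·(0·-2 - 1·-2) - 1·(-1·-2 - 1·-2) + -2·(-1·-2 - 0·-2)
    = -2·2 - 1·4 + -2·2
    = -4 + -4 + -4 = -12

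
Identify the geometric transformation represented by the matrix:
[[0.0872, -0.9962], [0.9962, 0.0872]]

This matrix represents: rotation by 85° counterclockwise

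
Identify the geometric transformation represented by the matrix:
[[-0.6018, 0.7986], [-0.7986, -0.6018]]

This matrix represents: rotation by 233° counterclockwise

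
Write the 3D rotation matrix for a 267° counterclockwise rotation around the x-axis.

Rotation matrix for counterclockwise 267° around x-axis:
cos(267°) = -0.0523, sin(267°) = -0.9986
Result: [[1, 0, 0], [0, -0.0523, 0.9986], [0, -0.9986, -0.0523]]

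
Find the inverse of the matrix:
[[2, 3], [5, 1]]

For [[a,b],[c,d]], inverse = (1/det)·[[d,-b],[-c,a]]
det = (2)(1) - (3)(5) = 2 - 15 = -13
Inverse = (1/-13)·[[1, -3], [-5, 2]]
= [[-1/13, 3/13], [5/13, -2/13]]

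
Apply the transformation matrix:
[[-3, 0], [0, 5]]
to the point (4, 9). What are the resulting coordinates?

Matrix multiplication:
[[-3, 0], [0, 5]] × [4, 9]ᵀ
= [(-3)(4) + (0)(9), (0)(4) + (5)(9)]ᵀ
= [-12, 45]ᵀ
Result: (-12, 45)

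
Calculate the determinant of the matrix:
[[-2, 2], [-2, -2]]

For a 2×2 matrix [[a, b], [c, d]], det = ad - bc
det = (-2)(-2) - (2)(-2) = 4 - -4 = 8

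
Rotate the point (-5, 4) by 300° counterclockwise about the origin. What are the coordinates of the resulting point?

Rotation matrix for 300°: [[cos 300°, -sin 300°], [sin 300°, cos 300°]] ≈ [[0.500000, 0.866025], [-0.866025, 0.500000]]
[[0.500000, 0.866025], [-0.866025, 0.500000]] × [-5, 4]ᵀ ≈ [0.9641, 6.3301]ᵀ
Result: (0.9641, 6.3301)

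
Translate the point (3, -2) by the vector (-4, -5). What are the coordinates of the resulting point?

Translation by (-4, -5) (homogeneous matrix [[1, 0, -4], [0, 1, -5], [0, 0, 1]]):
x' = 3 + -4 = -1
y' = -2 + -5 = -7
Result: (-1, -7)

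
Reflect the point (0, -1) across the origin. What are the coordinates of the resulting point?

Reflection across origin: (0, -1) → (0, 1)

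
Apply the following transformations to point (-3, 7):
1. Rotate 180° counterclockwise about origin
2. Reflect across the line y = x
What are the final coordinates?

Step 1: Rotate 180° → (3, -7)
Step 2: Reflect across line y = x → (-7, 3)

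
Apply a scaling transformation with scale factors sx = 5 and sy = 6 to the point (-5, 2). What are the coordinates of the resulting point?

Scaling matrix:
[[5, 0], [0, 6]]
Result: (-5 × 5, 2 × 6) = (-25, 12)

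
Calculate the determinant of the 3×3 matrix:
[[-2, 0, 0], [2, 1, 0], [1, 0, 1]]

Expansion along first row:
det = -2·det([[1,0],[0,1]]) - 0·det([[2,0],[1,1]]) + 0·det([[2,1],[1,0]])
    = -2·(1·1 - 0·0) - 0·(2·1 - 0·1) + 0·(2·0 - 1·1)
    = -2·1 - 0·2 + 0·-1
    = -2 + 0 + 0 = -2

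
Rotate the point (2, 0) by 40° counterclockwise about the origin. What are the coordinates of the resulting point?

Rotation matrix for 40°: [[cos 40°, -sin 40°], [sin 40°, cos 40°]] ≈ [[0.766044, -0.642788], [0.642788, 0.766044]]
[[0.766044, -0.642788], [0.642788, 0.766044]] × [2, 0]ᵀ ≈ [1.5321, 1.2856]ᵀ
Result: (1.5321, 1.2856)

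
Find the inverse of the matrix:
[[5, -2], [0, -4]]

For [[a,b],[c,d]], inverse = (1/det)·[[d,-b],[-c,a]]
det = (5)(-4) - (-2)(0) = -20 - 0 = -20
Inverse = (1/-20)·[[-4, 2], [0, 5]]
= [[1/5, -1/10], [0, -1/4]]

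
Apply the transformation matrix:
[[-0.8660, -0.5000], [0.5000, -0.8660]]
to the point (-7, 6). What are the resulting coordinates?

Matrix multiplication:
[[-0.8660, -0.5000], [0.5000, -0.8660]] × [-7, 6]ᵀ
= [(-0.8660)(-7) + (-0.5000)(6), (0.5000)(-7) + (-0.8660)(6)]ᵀ
= [3.0620, -8.6960]ᵀ
Result: (3.0620, -8.6960)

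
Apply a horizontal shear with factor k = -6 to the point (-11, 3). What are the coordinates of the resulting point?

Shear matrix for horizontal shear with factor k = -6:
[[1, -6], [0, 1]]
Result: (-11, 3) → (-29, 3)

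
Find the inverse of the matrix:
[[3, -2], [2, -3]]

For [[a,b],[c,d]], inverse = (1/det)·[[d,-b],[-c,a]]
det = (3)(-3) - (-2)(2) = -9 - -4 = -5
Inverse = (1/-5)·[[-3, 2], [-2, 3]]
= [[3/5, -2/5], [2/5, -3/5]]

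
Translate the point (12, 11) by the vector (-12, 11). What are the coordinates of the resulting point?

Translation by (-12, 11) (homogeneous matrix [[1, 0, -12], [0, 1, 11], [0, 0, 1]]):
x' = 12 + -12 = 0
y' = 11 + 11 = 22
Result: (0, 22)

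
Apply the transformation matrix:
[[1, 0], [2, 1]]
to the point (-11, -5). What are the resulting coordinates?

Matrix multiplication:
[[1, 0], [2, 1]] × [-11, -5]ᵀ
= [(1)(-11) + (0)(-5), (2)(-11) + (1)(-5)]ᵀ
= [-11, -27]ᵀ
Result: (-11, -27)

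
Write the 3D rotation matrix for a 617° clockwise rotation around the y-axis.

Rotation matrix for clockwise 617° around y-axis:
A clockwise rotation by 617° is a counterclockwise rotation by -617°.
cos(-617°) = -0.2250, sin(-617°) = 0.9744
Result: [[-0.2250, 0, 0.9744], [0, 1, 0], [-0.9744, 0, -0.2250]]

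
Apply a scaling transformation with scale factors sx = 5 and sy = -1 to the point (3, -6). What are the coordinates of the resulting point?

Scaling matrix:
[[5, 0], [0, -1]]
Result: (3 × 5, -6 × -1) = (15, 6)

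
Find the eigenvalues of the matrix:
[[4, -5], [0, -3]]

Characteristic equation: det(A - λI) = 0
λ² - (trace)λ + (det) = 0
trace = 4 + -3 = 1, det = (4)(-3) - (-5)(0) = -12
λ² - (1)λ + (-12) = 0
λ = (1 ± √((1)² - 4·(-12))) / 2 = (1 ± √49) / 2
Solving: λ = -3, 4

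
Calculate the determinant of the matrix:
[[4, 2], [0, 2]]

For a 2×2 matrix [[a, b], [c, d]], det = ad - bc
det = (4)(2) - (2)(0) = 8 - 0 = 8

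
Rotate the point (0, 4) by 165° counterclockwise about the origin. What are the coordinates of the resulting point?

Rotation matrix for 165°: [[cos 165°, -sin 165°], [sin 165°, cos 165°]] ≈ [[-0.965926, -0.258819], [0.258819, -0.965926]]
[[-0.965926, -0.258819], [0.258819, -0.965926]] × [0, 4]ᵀ ≈ [-1.0353, -3.8637]ᵀ
Result: (-1.0353, -3.8637)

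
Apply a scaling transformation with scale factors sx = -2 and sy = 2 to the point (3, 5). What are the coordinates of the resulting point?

Scaling matrix:
[[-2, 0], [0, 2]]
Result: (3 × -2, 5 × 2) = (-6, 10)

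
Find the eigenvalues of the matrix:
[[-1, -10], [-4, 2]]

Characteristic equation: det(A - λI) = 0
λ² - (trace)λ + (det) = 0
trace = -1 + 2 = 1, det = (-1)(2) - (-10)(-4) = -42
λ² - (1)λ + (-42) = 0
λ = (1 ± √((1)² - 4·(-42))) / 2 = (1 ± √169) / 2
Solving: λ = -6, 7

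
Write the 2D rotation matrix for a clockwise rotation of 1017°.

Rotation matrix formula: [[cos θ, -sin θ], [sin θ, cos θ]]
A clockwise rotation by 1017° is equivalent to a counterclockwise rotation by -1017°.
For θ = -1017°:
cos(-1017°) = 0.4540
sin(-1017°) = 0.8910
Result: [[0.4540, -0.8910], [0.8910, 0.4540]]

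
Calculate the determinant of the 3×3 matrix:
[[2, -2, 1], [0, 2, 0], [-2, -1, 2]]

Expansion along first row:
det = 2·det([[2,0],[-1,2]]) - -2·det([[0,0],[-2,2]]) + 1·det([[0,2],[-2,-1]])
    = 2·(2·2 - 0·-1) - -2·(0·2 - 0·-2) + 1·(0·-1 - 2·-2)
    = 2·4 - -2·0 + 1·4
    = 8 + 0 + 4 = 12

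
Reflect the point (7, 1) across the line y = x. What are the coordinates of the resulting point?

Reflection across line y = x: (7, 1) → (1, 7)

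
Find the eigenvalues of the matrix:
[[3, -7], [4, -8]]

Characteristic equation: det(A - λI) = 0
λ² - (trace)λ + (det) = 0
trace = 3 + -8 = -5, det = (3)(-8) - (-7)(4) = 4
λ² - (-5)λ + (4) = 0
λ = (-5 ± √((-5)² - 4·(4))) / 2 = (-5 ± √9) / 2
Solving: λ = -4, -1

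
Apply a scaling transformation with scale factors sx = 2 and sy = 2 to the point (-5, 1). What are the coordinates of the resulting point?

Scaling matrix:
[[2, 0], [0, 2]]
Result: (-5 × 2, 1 × 2) = (-10, 2)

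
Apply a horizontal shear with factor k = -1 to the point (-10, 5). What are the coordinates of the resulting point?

Shear matrix for horizontal shear with factor k = -1:
[[1, -1], [0, 1]]
Result: (-10, 5) → (-15, 5)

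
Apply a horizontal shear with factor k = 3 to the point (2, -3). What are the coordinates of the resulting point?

Shear matrix for horizontal shear with factor k = 3:
[[1, 3], [0, 1]]
Result: (2, -3) → (-7, -3)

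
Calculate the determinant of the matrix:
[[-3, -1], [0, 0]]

For a 2×2 matrix [[a, b], [c, d]], det = ad - bc
det = (-3)(0) - (-1)(0) = 0 - 0 = 0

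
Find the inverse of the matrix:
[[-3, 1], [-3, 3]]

For [[a,b],[c,d]], inverse = (1/det)·[[d,-b],[-c,a]]
det = (-3)(3) - (1)(-3) = -9 - -3 = -6
Inverse = (1/-6)·[[3, -1], [3, -3]]
= [[-1/2, 1/6], [-1/2, 1/2]]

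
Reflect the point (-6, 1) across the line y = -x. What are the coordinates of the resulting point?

Reflection across line y = -x: (-6, 1) → (-1, 6)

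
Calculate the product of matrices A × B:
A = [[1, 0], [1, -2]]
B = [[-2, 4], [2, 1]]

Matrix multiplication:
C[0][0] = 1×-2 + 0×2 = -2
C[0][1] = 1×4 + 0×1 = 4
C[1][0] = 1×-2 + -2×2 = -6
C[1][1] = 1×4 + -2×1 = 2
Result: [[-2, 4], [-6, 2]]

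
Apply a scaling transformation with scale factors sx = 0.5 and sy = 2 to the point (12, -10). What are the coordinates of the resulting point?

Scaling matrix:
[[0.50, 0], [0, 2]]
Result: (12 × 0.5, -10 × 2) = (6, -20)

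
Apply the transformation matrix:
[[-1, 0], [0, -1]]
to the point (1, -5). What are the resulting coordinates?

Matrix multiplication:
[[-1, 0], [0, -1]] × [1, -5]ᵀ
= [(-1)(1) + (0)(-5), (0)(1) + (-1)(-5)]ᵀ
= [-1, 5]ᵀ
Result: (-1, 5)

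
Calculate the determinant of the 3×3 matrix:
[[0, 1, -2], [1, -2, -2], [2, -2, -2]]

Expansion along first row:
det = 0·det([[-2,-2],[-2,-2]]) - 1·det([[1,-2],[2,-2]]) + -2·det([[1,-2],[2,-2]])
    = 0·(-2·-2 - -2·-2) - 1·(1·-2 - -2·2) + -2·(1·-2 - -2·2)
    = 0·0 - 1·2 + -2·2
    = 0 + -2 + -4 = -6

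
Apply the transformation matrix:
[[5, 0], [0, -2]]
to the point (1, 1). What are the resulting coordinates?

Matrix multiplication:
[[5, 0], [0, -2]] × [1, 1]ᵀ
= [(5)(1) + (0)(1), (0)(1) + (-2)(1)]ᵀ
= [5, -2]ᵀ
Result: (5, -2)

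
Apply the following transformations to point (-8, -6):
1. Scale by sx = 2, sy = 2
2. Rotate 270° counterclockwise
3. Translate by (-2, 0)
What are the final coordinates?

Step 1: Scale → (-16, -12)
Step 2: Rotate 270° → (-12, 16)
Step 3: Translate → (-14, 16)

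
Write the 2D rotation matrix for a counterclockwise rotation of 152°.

Rotation matrix formula: [[cos θ, -sin θ], [sin θ, cos θ]]
For θ = 152°:
cos(152°) = -0.8829
sin(152°) = 0.4695
Result: [[-0.8829, -0.4695], [0.4695, -0.8829]]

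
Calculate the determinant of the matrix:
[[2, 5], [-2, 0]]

For a 2×2 matrix [[a, b], [c, d]], det = ad - bc
det = (2)(0) - (5)(-2) = 0 - -10 = 10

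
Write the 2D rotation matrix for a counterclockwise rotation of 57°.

Rotation matrix formula: [[cos θ, -sin θ], [sin θ, cos θ]]
For θ = 57°:
cos(57°) = 0.5446
sin(57°) = 0.8387
Result: [[0.5446, -0.8387], [0.8387, 0.5446]]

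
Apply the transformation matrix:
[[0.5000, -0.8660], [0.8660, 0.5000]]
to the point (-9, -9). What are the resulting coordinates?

Matrix multiplication:
[[0.5000, -0.8660], [0.8660, 0.5000]] × [-9, -9]ᵀ
= [(0.5000)(-9) + (-0.8660)(-9), (0.8660)(-9) + (0.5000)(-9)]ᵀ
= [3.2940, -12.2940]ᵀ
Result: (3.2940, -12.2940)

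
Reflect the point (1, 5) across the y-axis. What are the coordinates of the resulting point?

Reflection across y-axis: (1, 5) → (-1, 5)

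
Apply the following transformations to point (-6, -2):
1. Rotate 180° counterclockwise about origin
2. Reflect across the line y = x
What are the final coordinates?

Step 1: Rotate 180° → (6, 2)
Step 2: Reflect across line y = x → (2, 6)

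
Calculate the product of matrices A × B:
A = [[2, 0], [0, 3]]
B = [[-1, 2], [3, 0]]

Matrix multiplication:
C[0][0] = 2×-1 + 0×3 = -2
C[0][1] = 2×2 + 0×0 = 4
C[1][0] = 0×-1 + 3×3 = 9
C[1][1] = 0×2 + 3×0 = 0
Result: [[-2, 4], [9, 0]]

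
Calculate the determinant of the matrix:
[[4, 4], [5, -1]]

For a 2×2 matrix [[a, b], [c, d]], det = ad - bc
det = (4)(-1) - (4)(5) = -4 - 20 = -24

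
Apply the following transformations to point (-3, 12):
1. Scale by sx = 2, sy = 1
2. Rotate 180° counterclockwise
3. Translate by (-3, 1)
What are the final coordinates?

Step 1: Scale → (-6, 12)
Step 2: Rotate 180° → (6, -12)
Step 3: Translate → (3, -11)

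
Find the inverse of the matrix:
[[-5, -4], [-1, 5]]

For [[a,b],[c,d]], inverse = (1/det)·[[d,-b],[-c,a]]
det = (-5)(5) - (-4)(-1) = -25 - 4 = -29
Inverse = (1/-29)·[[5, 4], [1, -5]]
= [[-5/29, -4/29], [-1/29, 5/29]]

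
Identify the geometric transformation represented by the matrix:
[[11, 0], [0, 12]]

This matrix represents: non-uniform scaling by sx = 11, sy = 12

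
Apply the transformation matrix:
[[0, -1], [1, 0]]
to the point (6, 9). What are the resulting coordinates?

Matrix multiplication:
[[0, -1], [1, 0]] × [6, 9]ᵀ
= [(0)(6) + (-1)(9), (1)(6) + (0)(9)]ᵀ
= [-9, 6]ᵀ
Result: (-9, 6)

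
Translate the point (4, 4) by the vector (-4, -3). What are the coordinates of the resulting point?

Translation by (-4, -3) (homogeneous matrix [[1, 0, -4], [0, 1, -3], [0, 0, 1]]):
x' = 4 + -4 = 0
y' = 4 + -3 = 1
Result: (0, 1)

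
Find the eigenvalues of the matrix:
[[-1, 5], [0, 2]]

Characteristic equation: det(A - λI) = 0
λ² - (trace)λ + (det) = 0
trace = -1 + 2 = 1, det = (-1)(2) - (5)(0) = -2
λ² - (1)λ + (-2) = 0
λ = (1 ± √((1)² - 4·(-2))) / 2 = (1 ± √9) / 2
Solving: λ = -1, 2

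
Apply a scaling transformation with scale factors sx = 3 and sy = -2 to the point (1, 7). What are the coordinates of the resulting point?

Scaling matrix:
[[3, 0], [0, -2]]
Result: (1 × 3, 7 × -2) = (3, -14)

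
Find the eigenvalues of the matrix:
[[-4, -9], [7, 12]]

Characteristic equation: det(A - λI) = 0
λ² - (trace)λ + (det) = 0
trace = -4 + 12 = 8, det = (-4)(12) - (-9)(7) = 15
λ² - (8)λ + (15) = 0
λ = (8 ± √((8)² - 4·(15))) / 2 = (8 ± √4) / 2
Solving: λ = 3, 5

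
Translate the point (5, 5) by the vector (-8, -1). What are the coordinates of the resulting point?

Translation by (-8, -1) (homogeneous matrix [[1, 0, -8], [0, 1, -1], [0, 0, 1]]):
x' = 5 + -8 = -3
y' = 5 + -1 = 4
Result: (-3, 4)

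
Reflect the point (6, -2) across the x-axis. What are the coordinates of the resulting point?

Reflection across x-axis: (6, -2) → (6, 2)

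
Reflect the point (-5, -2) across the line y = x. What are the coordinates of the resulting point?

Reflection across line y = x: (-5, -2) → (-2, -5)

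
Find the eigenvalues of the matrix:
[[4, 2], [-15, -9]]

Characteristic equation: det(A - λI) = 0
λ² - (trace)λ + (det) = 0
trace = 4 + -9 = -5, det = (4)(-9) - (2)(-15) = -6
λ² - (-5)λ + (-6) = 0
λ = (-5 ± √((-5)² - 4·(-6))) / 2 = (-5 ± √49) / 2
Solving: λ = -6, 1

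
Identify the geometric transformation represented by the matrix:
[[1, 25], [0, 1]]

This matrix represents: horizontal shear with factor 25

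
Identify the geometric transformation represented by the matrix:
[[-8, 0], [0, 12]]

This matrix represents: non-uniform scaling by sx = -8, sy = 12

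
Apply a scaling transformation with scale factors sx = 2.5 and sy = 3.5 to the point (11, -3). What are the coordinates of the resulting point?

Scaling matrix:
[[2.50, 0], [0, 3.50]]
Result: (11 × 2.5, -3 × 3.5) = (27.5, -10.5)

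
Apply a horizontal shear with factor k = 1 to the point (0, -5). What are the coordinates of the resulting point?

Shear matrix for horizontal shear with factor k = 1:
[[1, 1], [0, 1]]
Result: (0, -5) → (-5, -5)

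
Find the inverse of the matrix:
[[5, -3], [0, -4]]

For [[a,b],[c,d]], inverse = (1/det)·[[d,-b],[-c,a]]
det = (5)(-4) - (-3)(0) = -20 - 0 = -20
Inverse = (1/-20)·[[-4, 3], [0, 5]]
= [[1/5, -3/20], [0, -1/4]]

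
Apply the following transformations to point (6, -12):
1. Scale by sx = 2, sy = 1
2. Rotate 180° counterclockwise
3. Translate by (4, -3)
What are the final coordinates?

Step 1: Scale → (12, -12)
Step 2: Rotate 180° → (-12, 12)
Step 3: Translate → (-8, 9)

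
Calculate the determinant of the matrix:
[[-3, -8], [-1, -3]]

For a 2×2 matrix [[a, b], [c, d]], det = ad - bc
det = (-3)(-3) - (-8)(-1) = 9 - 8 = 1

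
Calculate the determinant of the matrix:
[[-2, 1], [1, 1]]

For a 2×2 matrix [[a, b], [c, d]], det = ad - bc
det = (-2)(1) - (1)(1) = -2 - 1 = -3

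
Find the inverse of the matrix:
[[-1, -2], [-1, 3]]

For [[a,b],[c,d]], inverse = (1/det)·[[d,-b],[-c,a]]
det = (-1)(3) - (-2)(-1) = -3 - 2 = -5
Inverse = (1/-5)·[[3, 2], [1, -1]]
= [[-3/5, -2/5], [-1/5, 1/5]]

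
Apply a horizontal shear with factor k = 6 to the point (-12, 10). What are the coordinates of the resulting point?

Shear matrix for horizontal shear with factor k = 6:
[[1, 6], [0, 1]]
Result: (-12, 10) → (48, 10)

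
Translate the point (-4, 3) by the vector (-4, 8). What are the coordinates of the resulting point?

Translation by (-4, 8) (homogeneous matrix [[1, 0, -4], [0, 1, 8], [0, 0, 1]]):
x' = -4 + -4 = -8
y' = 3 + 8 = 11
Result: (-8, 11)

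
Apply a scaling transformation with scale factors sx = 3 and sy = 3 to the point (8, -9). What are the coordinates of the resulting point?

Scaling matrix:
[[3, 0], [0, 3]]
Result: (8 × 3, -9 × 3) = (24, -27)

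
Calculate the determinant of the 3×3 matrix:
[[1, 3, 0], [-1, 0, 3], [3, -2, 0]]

Expansion along first row:
det = 1·det([[0,3],[-2,0]]) - 3·det([[-1,3],[3,0]]) + 0·det([[-1,0],[3,-2]])
    = 1·(0·0 - 3·-2) - 3·(-1·0 - 3·3) + 0·(-1·-2 - 0·3)
    = 1·6 - 3·-9 + 0·2
    = 6 + 27 + 0 = 33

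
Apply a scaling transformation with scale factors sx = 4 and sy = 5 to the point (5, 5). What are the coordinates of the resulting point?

Scaling matrix:
[[4, 0], [0, 5]]
Result: (5 × 4, 5 × 5) = (20, 25)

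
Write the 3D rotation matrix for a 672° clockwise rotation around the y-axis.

Rotation matrix for clockwise 672° around y-axis:
A clockwise rotation by 672° is a counterclockwise rotation by -672°.
cos(-672°) = 0.6691, sin(-672°) = 0.7431
Result: [[0.6691, 0, 0.7431], [0, 1, 0], [-0.7431, 0, 0.6691]]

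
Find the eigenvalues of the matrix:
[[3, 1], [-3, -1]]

Characteristic equation: det(A - λI) = 0
λ² - (trace)λ + (det) = 0
trace = 3 + -1 = 2, det = (3)(-1) - (1)(-3) = 0
λ² - (2)λ + (0) = 0
λ = (2 ± √((2)² - 4·(0))) / 2 = (2 ± √4) / 2
Solving: λ = 0, 2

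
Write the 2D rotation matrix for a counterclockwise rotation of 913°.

Rotation matrix formula: [[cos θ, -sin θ], [sin θ, cos θ]]
For θ = 913°:
cos(913°) = -0.9744
sin(913°) = -0.2250
Result: [[-0.9744, 0.2250], [-0.2250, -0.9744]]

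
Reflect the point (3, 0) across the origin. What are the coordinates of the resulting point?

Reflection across origin: (3, 0) → (-3, 0)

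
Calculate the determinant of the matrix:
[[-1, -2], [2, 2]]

For a 2×2 matrix [[a, b], [c, d]], det = ad - bc
det = (-1)(2) - (-2)(2) = -2 - -4 = 2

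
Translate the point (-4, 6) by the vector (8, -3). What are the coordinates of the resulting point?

Translation by (8, -3) (homogeneous matrix [[1, 0, 8], [0, 1, -3], [0, 0, 1]]):
x' = -4 + 8 = 4
y' = 6 + -3 = 3
Result: (4, 3)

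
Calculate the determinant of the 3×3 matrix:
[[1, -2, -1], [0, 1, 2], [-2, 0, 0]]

Expansion along first row:
det = 1·det([[1,2],[0,0]]) - -2·det([[0,2],[-2,0]]) + -1·det([[0,1],[-2,0]])
    = 1·(1·0 - 2·0) - -2·(0·0 - 2·-2) + -1·(0·0 - 1·-2)
    = 1·0 - -2·4 + -1·2
    = 0 + 8 + -2 = 6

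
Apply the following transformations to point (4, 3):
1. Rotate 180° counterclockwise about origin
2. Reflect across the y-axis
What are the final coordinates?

Step 1: Rotate 180° → (-4, -3)
Step 2: Reflect across y-axis → (4, -3)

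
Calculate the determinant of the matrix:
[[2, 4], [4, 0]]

For a 2×2 matrix [[a, b], [c, d]], det = ad - bc
det = (2)(0) - (4)(4) = 0 - 16 = -16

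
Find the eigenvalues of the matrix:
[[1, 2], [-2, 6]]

Characteristic equation: det(A - λI) = 0
λ² - (trace)λ + (det) = 0
trace = 1 + 6 = 7, det = (1)(6) - (2)(-2) = 10
λ² - (7)λ + (10) = 0
λ = (7 ± √((7)² - 4·(10))) / 2 = (7 ± √9) / 2
Solving: λ = 2, 5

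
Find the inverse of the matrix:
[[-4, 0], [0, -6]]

For [[a,b],[c,d]], inverse = (1/det)·[[d,-b],[-c,a]]
det = (-4)(-6) - (0)(0) = 24 - 0 = 24
Inverse = (1/24)·[[-6, 0], [0, -4]]
= [[-1/4, 0], [0, -1/6]]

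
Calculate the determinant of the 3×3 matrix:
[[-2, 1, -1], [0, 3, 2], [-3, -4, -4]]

Expansion along first row:
det = -2·det([[3,2],[-4,-4]]) - 1·det([[0,2],[-3,-4]]) + -1·det([[0,3],[-3,-4]])
    = -2·(3·-4 - 2·-4) - 1·(0·-4 - 2·-3) + -1·(0·-4 - 3·-3)
    = -2·-4 - 1·6 + -1·9
    = 8 + -6 + -9 = -7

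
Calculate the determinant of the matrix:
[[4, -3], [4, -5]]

For a 2×2 matrix [[a, b], [c, d]], det = ad - bc
det = (4)(-5) - (-3)(4) = -20 - -12 = -8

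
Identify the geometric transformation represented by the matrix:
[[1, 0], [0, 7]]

This matrix represents: non-uniform scaling by sx = 1, sy = 7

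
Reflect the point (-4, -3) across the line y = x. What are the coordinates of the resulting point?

Reflection across line y = x: (-4, -3) → (-3, -4)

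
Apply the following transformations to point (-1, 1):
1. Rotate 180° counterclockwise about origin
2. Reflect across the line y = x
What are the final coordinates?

Step 1: Rotate 180° → (1, -1)
Step 2: Reflect across line y = x → (-1, 1)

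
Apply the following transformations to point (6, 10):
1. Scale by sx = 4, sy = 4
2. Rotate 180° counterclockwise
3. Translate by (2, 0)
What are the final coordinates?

Step 1: Scale → (24, 40)
Step 2: Rotate 180° → (-24, -40)
Step 3: Translate → (-22, -40)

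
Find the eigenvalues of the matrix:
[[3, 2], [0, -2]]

Characteristic equation: det(A - λI) = 0
λ² - (trace)λ + (det) = 0
trace = 3 + -2 = 1, det = (3)(-2) - (2)(0) = -6
λ² - (1)λ + (-6) = 0
λ = (1 ± √((1)² - 4·(-6))) / 2 = (1 ± √25) / 2
Solving: λ = -2, 3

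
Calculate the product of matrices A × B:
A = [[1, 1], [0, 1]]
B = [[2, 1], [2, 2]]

Matrix multiplication:
C[0][0] = 1×2 + 1×2 = 4
C[0][1] = 1×1 + 1×2 = 3
C[1][0] = 0×2 + 1×2 = 2
C[1][1] = 0×1 + 1×2 = 2
Result: [[4, 3], [2, 2]]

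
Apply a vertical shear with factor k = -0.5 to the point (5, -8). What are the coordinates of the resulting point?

Shear matrix for vertical shear with factor k = -0.5:
[[1, 0], [-0.50, 1]]
Result: (5, -8) → (5, -10.5)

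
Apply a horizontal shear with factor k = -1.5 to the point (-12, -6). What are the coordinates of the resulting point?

Shear matrix for horizontal shear with factor k = -1.5:
[[1, -1.50], [0, 1]]
Result: (-12, -6) → (-3, -6)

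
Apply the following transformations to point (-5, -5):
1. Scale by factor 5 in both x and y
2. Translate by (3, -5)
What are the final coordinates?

Step 1: Scale (-5, -5) by 5 → (-25, -25)
Step 2: Translate by (3, -5) → (-22, -30)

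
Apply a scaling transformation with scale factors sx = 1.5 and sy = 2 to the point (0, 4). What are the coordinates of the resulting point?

Scaling matrix:
[[1.50, 0], [0, 2]]
Result: (0 × 1.5, 4 × 2) = (0, 8)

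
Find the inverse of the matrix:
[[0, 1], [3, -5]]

For [[a,b],[c,d]], inverse = (1/det)·[[d,-b],[-c,a]]
det = (0)(-5) - (1)(3) = 0 - 3 = -3
Inverse = (1/-3)·[[-5, -1], [-3, 0]]
= [[5/3, 1/3], [1, 0]]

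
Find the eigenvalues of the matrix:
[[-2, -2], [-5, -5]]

Characteristic equation: det(A - λI) = 0
λ² - (trace)λ + (det) = 0
trace = -2 + -5 = -7, det = (-2)(-5) - (-2)(-5) = 0
λ² - (-7)λ + (0) = 0
λ = (-7 ± √((-7)² - 4·(0))) / 2 = (-7 ± √49) / 2
Solving: λ = -7, 0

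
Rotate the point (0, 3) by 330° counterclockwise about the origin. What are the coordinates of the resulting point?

Rotation matrix for 330°: [[cos 330°, -sin 330°], [sin 330°, cos 330°]] ≈ [[0.866025, 0.500000], [-0.500000, 0.866025]]
[[0.866025, 0.500000], [-0.500000, 0.866025]] × [0, 3]ᵀ ≈ [1.5000, 2.5981]ᵀ
Result: (1.5000, 2.5981)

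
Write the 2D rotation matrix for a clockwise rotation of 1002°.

Rotation matrix formula: [[cos θ, -sin θ], [sin θ, cos θ]]
A clockwise rotation by 1002° is equivalent to a counterclockwise rotation by -1002°.
For θ = -1002°:
cos(-1002°) = 0.2079
sin(-1002°) = 0.9781
Result: [[0.2079, -0.9781], [0.9781, 0.2079]]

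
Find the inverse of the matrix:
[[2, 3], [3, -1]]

For [[a,b],[c,d]], inverse = (1/det)·[[d,-b],[-c,a]]
det = (2)(-1) - (3)(3) = -2 - 9 = -11
Inverse = (1/-11)·[[-1, -3], [-3, 2]]
= [[1/11, 3/11], [3/11, -2/11]]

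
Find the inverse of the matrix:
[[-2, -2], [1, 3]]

For [[a,b],[c,d]], inverse = (1/det)·[[d,-b],[-c,a]]
det = (-2)(3) - (-2)(1) = -6 - -2 = -4
Inverse = (1/-4)·[[3, 2], [-1, -2]]
= [[-3/4, -1/2], [1/4, 1/2]]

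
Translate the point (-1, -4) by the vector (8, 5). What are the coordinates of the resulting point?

Translation by (8, 5) (homogeneous matrix [[1, 0, 8], [0, 1, 5], [0, 0, 1]]):
x' = -1 + 8 = 7
y' = -4 + 5 = 1
Result: (7, 1)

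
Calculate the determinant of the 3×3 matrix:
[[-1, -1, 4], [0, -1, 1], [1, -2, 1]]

Expansion along first row:
det = -1·det([[-1,1],[-2,1]]) - -1·det([[0,1],[1,1]]) + 4·det([[0,-1],[1,-2]])
    = -1·(-1·1 - 1·-2) - -1·(0·1 - 1·1) + 4·(0·-2 - -1·1)
    = -1·1 - -1·-1 + 4·1
    = -1 + -1 + 4 = 2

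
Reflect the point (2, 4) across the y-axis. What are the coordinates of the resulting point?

Reflection across y-axis: (2, 4) → (-2, 4)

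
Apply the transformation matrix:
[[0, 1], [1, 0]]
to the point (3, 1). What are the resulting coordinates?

Matrix multiplication:
[[0, 1], [1, 0]] × [3, 1]ᵀ
= [(0)(3) + (1)(1), (1)(3) + (0)(1)]ᵀ
= [1, 3]ᵀ
Result: (1, 3)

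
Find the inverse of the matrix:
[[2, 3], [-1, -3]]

For [[a,b],[c,d]], inverse = (1/det)·[[d,-b],[-c,a]]
det = (2)(-3) - (3)(-1) = -6 - -3 = -3
Inverse = (1/-3)·[[-3, -3], [1, 2]]
= [[1, 1], [-1/3, -2/3]]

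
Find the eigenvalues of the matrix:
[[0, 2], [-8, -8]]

Characteristic equation: det(A - λI) = 0
λ² - (trace)λ + (det) = 0
trace = 0 + -8 = -8, det = (0)(-8) - (2)(-8) = 16
λ² - (-8)λ + (16) = 0
λ = (-8 ± √((-8)² - 4·(16))) / 2 = (-8 ± √0) / 2
Solving: λ = -4, -4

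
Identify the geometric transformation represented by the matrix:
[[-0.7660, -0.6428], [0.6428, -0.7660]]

This matrix represents: rotation by 140° counterclockwise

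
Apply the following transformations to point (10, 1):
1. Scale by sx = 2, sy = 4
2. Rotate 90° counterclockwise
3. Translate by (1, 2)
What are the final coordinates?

Step 1: Scale → (20, 4)
Step 2: Rotate 90° → (-4, 20)
Step 3: Translate → (-3, 22)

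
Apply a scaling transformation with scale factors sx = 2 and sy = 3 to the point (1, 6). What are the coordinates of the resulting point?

Scaling matrix:
[[2, 0], [0, 3]]
Result: (1 × 2, 6 × 3) = (2, 18)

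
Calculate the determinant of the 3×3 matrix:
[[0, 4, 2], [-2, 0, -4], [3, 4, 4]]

Expansion along first row:
det = 0·det([[0,-4],[4,4]]) - 4·det([[-2,-4],[3,4]]) + 2·det([[-2,0],[3,4]])
    = 0·(0·4 - -4·4) - 4·(-2·4 - -4·3) + 2·(-2·4 - 0·3)
    = 0·16 - 4·4 + 2·-8
    = 0 + -16 + -16 = -32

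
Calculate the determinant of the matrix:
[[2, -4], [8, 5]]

For a 2×2 matrix [[a, b], [c, d]], det = ad - bc
det = (2)(5) - (-4)(8) = 10 - -32 = 42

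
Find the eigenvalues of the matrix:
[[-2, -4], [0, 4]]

Characteristic equation: det(A - λI) = 0
λ² - (trace)λ + (det) = 0
trace = -2 + 4 = 2, det = (-2)(4) - (-4)(0) = -8
λ² - (2)λ + (-8) = 0
λ = (2 ± √((2)² - 4·(-8))) / 2 = (2 ± √36) / 2
Solving: λ = -2, 4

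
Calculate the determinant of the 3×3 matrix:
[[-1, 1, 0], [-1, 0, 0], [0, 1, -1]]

Expansion along first row:
det = -1·det([[0,0],[1,-1]]) - 1·det([[-1,0],[0,-1]]) + 0·det([[-1,0],[0,1]])
    = -1·(0·-1 - 0·1) - 1·(-1·-1 - 0·0) + 0·(-1·1 - 0·0)
    = -1·0 - 1·1 + 0·-1
    = 0 + -1 + 0 = -1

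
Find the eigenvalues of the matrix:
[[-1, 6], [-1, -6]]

Characteristic equation: det(A - λI) = 0
λ² - (trace)λ + (det) = 0
trace = -1 + -6 = -7, det = (-1)(-6) - (6)(-1) = 12
λ² - (-7)λ + (12) = 0
λ = (-7 ± √((-7)² - 4·(12))) / 2 = (-7 ± √1) / 2
Solving: λ = -4, -3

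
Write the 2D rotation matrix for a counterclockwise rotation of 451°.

Rotation matrix formula: [[cos θ, -sin θ], [sin θ, cos θ]]
For θ = 451°:
cos(451°) = -0.0175
sin(451°) = 0.9998
Result: [[-0.0175, -0.9998], [0.9998, -0.0175]]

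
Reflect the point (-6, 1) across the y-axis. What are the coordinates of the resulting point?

Reflection across y-axis: (-6, 1) → (6, 1)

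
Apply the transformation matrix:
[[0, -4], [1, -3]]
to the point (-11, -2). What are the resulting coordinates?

Matrix multiplication:
[[0, -4], [1, -3]] × [-11, -2]ᵀ
= [(0)(-11) + (-4)(-2), (1)(-11) + (-3)(-2)]ᵀ
= [8, -5]ᵀ
Result: (8, -5)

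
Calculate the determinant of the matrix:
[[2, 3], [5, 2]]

For a 2×2 matrix [[a, b], [c, d]], det = ad - bc
det = (2)(2) - (3)(5) = 4 - 15 = -11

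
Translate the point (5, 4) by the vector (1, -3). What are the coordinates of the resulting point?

Translation by (1, -3) (homogeneous matrix [[1, 0, 1], [0, 1, -3], [0, 0, 1]]):
x' = 5 + 1 = 6
y' = 4 + -3 = 1
Result: (6, 1)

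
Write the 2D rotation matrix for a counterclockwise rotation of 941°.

Rotation matrix formula: [[cos θ, -sin θ], [sin θ, cos θ]]
For θ = 941°:
cos(941°) = -0.7547
sin(941°) = -0.6561
Result: [[-0.7547, 0.6561], [-0.6561, -0.7547]]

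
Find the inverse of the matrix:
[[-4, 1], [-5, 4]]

For [[a,b],[c,d]], inverse = (1/det)·[[d,-b],[-c,a]]
det = (-4)(4) - (1)(-5) = -16 - -5 = -11
Inverse = (1/-11)·[[4, -1], [5, -4]]
= [[-4/11, 1/11], [-5/11, 4/11]]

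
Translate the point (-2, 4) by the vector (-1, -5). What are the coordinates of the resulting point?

Translation by (-1, -5) (homogeneous matrix [[1, 0, -1], [0, 1, -5], [0, 0, 1]]):
x' = -2 + -1 = -3
y' = 4 + -5 = -1
Result: (-3, -1)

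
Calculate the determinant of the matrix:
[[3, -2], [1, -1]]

For a 2×2 matrix [[a, b], [c, d]], det = ad - bc
det = (3)(-1) - (-2)(1) = -3 - -2 = -1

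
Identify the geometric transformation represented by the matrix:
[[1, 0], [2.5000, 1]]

This matrix represents: vertical shear with factor 2.5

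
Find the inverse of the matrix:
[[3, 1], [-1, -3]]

For [[a,b],[c,d]], inverse = (1/det)·[[d,-b],[-c,a]]
det = (3)(-3) - (1)(-1) = -9 - -1 = -8
Inverse = (1/-8)·[[-3, -1], [1, 3]]
= [[3/8, 1/8], [-1/8, -3/8]]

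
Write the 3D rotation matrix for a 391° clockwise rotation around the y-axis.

Rotation matrix for clockwise 391° around y-axis:
A clockwise rotation by 391° is a counterclockwise rotation by -391°.
cos(-391°) = 0.8572, sin(-391°) = -0.5150
Result: [[0.8572, 0, -0.5150], [0, 1, 0], [0.5150, 0, 0.8572]]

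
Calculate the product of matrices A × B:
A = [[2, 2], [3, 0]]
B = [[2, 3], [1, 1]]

Matrix multiplication:
C[0][0] = 2×2 + 2×1 = 6
C[0][1] = 2×3 + 2×1 = 8
C[1][0] = 3×2 + 0×1 = 6
C[1][1] = 3×3 + 0×1 = 9
Result: [[6, 8], [6, 9]]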